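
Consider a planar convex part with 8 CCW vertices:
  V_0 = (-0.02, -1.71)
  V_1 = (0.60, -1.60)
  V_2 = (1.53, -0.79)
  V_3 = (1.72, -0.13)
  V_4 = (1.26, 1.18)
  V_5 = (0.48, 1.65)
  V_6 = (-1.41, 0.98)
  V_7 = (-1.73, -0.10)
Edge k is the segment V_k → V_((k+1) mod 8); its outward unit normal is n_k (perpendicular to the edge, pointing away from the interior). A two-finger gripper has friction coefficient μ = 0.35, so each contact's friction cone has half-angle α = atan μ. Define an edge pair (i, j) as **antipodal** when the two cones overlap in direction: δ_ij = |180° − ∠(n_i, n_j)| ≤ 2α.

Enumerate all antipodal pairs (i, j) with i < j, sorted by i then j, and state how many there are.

α = atan 0.35 = 19.29°;  2α = 38.58°
n_0 = (+0.1747, -0.9846)
n_1 = (+0.6568, -0.7541)
n_2 = (+0.9610, -0.2766)
n_3 = (+0.9435, +0.3313)
n_4 = (+0.5161, +0.8565)
n_5 = (-0.3341, +0.9425)
n_6 = (-0.9588, +0.2841)
n_7 = (-0.6855, -0.7281)
  (0,1): δ = 149.01°  ·
  (0,2): δ = 116.12°  ·
  (0,3): δ = 80.71°  ·
  (0,4): δ = 41.13°  ·
  (0,5): δ = 9.46°  ✓
  (0,6): δ = 63.43°  ·
  (0,7): δ = 126.66°  ·
  (1,2): δ = 147.11°  ·
  (1,3): δ = 111.71°  ·
  (1,4): δ = 72.13°  ·
  (1,5): δ = 21.54°  ✓
  (1,6): δ = 32.44°  ✓
  (1,7): δ = 95.67°  ·
  (2,3): δ = 144.59°  ·
  (2,4): δ = 105.01°  ·
  (2,5): δ = 54.42°  ·
  (2,6): δ = 0.44°  ✓
  (2,7): δ = 62.79°  ·
  (3,4): δ = 140.42°  ·
  (3,5): δ = 89.83°  ·
  (3,6): δ = 35.85°  ✓
  (3,7): δ = 27.38°  ✓
  (4,5): δ = 129.41°  ·
  (4,6): δ = 75.43°  ·
  (4,7): δ = 12.20°  ✓
  (5,6): δ = 126.02°  ·
  (5,7): δ = 62.79°  ·
  (6,7): δ = 116.77°  ·
antipodal pairs: 7

count = 7; pairs: (0,5), (1,5), (1,6), (2,6), (3,6), (3,7), (4,7)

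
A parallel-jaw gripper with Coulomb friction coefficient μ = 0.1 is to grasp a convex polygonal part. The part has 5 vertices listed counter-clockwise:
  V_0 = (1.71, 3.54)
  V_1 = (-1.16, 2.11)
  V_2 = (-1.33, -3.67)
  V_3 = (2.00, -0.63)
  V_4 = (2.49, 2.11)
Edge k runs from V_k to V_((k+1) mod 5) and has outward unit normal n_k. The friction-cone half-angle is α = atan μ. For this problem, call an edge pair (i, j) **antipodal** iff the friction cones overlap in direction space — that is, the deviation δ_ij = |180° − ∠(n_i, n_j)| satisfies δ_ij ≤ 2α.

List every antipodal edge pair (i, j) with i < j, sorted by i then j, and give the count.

α = atan 0.1 = 5.71°;  2α = 11.42°
n_0 = (-0.4460, +0.8951)
n_1 = (-0.9996, +0.0294)
n_2 = (+0.6742, -0.7385)
n_3 = (+0.9844, -0.1760)
n_4 = (+0.8779, +0.4789)
  (0,1): δ = 118.17°  ·
  (0,2): δ = 15.91°  ·
  (0,3): δ = 53.38°  ·
  (0,4): δ = 92.13°  ·
  (1,2): δ = 45.92°  ·
  (1,3): δ = 8.45°  ✓
  (1,4): δ = 30.30°  ·
  (2,3): δ = 142.53°  ·
  (2,4): δ = 103.78°  ·
  (3,4): δ = 141.25°  ·
antipodal pairs: 1

count = 1; pairs: (1,3)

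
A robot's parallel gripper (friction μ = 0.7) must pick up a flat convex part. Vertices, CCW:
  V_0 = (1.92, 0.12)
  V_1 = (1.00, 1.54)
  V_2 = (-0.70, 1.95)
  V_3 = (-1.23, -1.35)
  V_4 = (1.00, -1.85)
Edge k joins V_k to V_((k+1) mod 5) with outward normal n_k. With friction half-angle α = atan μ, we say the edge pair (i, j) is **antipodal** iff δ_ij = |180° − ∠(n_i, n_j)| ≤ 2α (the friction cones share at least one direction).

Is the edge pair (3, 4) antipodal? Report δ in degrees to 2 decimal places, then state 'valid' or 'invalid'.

δ = 102.40°, invalid

α = atan 0.7 = 34.99°;  2α = 69.98°
edge 3: e_3 = (+2.23, -0.50);  n_3 = (-0.2188, -0.9758)
edge 4: e_4 = (+0.92, +1.97);  n_4 = (+0.9061, -0.4231)
∠(n_3, n_4) = 77.60°
δ = |180° − 77.60°| = 102.40°
102.40° > 2α = 69.98°  →  invalid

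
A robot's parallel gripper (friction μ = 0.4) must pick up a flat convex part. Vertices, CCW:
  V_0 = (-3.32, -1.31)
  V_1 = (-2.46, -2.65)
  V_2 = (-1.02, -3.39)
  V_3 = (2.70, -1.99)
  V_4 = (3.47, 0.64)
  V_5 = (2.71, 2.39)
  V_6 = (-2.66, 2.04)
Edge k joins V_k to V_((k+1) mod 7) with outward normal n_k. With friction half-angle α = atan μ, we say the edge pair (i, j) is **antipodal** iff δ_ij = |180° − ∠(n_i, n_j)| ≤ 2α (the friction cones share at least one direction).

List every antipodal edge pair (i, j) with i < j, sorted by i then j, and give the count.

α = atan 0.4 = 21.80°;  2α = 43.60°
n_0 = (-0.8416, -0.5401)
n_1 = (-0.4571, -0.8894)
n_2 = (+0.3522, -0.9359)
n_3 = (+0.9597, -0.2810)
n_4 = (+0.9172, +0.3983)
n_5 = (-0.0650, +0.9979)
n_6 = (-0.9811, +0.1933)
  (0,1): δ = 149.89°  ·
  (0,2): δ = 102.07°  ·
  (0,3): δ = 49.01°  ·
  (0,4): δ = 9.22°  ✓
  (0,5): δ = 61.04°  ·
  (0,6): δ = 136.16°  ·
  (1,2): δ = 132.18°  ·
  (1,3): δ = 79.12°  ·
  (1,4): δ = 39.33°  ✓
  (1,5): δ = 30.93°  ✓
  (1,6): δ = 106.05°  ·
  (2,3): δ = 126.94°  ·
  (2,4): δ = 87.15°  ·
  (2,5): δ = 16.89°  ✓
  (2,6): δ = 58.23°  ·
  (3,4): δ = 140.21°  ·
  (3,5): δ = 69.95°  ·
  (3,6): δ = 5.17°  ✓
  (4,5): δ = 109.75°  ·
  (4,6): δ = 34.62°  ✓
  (5,6): δ = 104.87°  ·
antipodal pairs: 6

count = 6; pairs: (0,4), (1,4), (1,5), (2,5), (3,6), (4,6)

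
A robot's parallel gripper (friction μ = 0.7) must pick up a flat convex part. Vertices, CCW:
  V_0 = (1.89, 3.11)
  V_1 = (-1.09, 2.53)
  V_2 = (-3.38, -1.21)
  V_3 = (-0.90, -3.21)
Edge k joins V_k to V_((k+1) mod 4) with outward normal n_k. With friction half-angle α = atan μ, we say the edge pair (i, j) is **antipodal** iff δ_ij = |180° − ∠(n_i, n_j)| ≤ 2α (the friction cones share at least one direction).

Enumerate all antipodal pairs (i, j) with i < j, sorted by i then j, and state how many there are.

count = 3; pairs: (0,2), (0,3), (1,3)

α = atan 0.7 = 34.99°;  2α = 69.98°
n_0 = (-0.1910, +0.9816)
n_1 = (-0.8528, +0.5222)
n_2 = (-0.6278, -0.7784)
n_3 = (+0.9148, -0.4039)
  (0,1): δ = 132.49°  ·
  (0,2): δ = 49.90°  ✓
  (0,3): δ = 55.17°  ✓
  (1,2): δ = 97.41°  ·
  (1,3): δ = 7.66°  ✓
  (2,3): δ = 74.93°  ·
antipodal pairs: 3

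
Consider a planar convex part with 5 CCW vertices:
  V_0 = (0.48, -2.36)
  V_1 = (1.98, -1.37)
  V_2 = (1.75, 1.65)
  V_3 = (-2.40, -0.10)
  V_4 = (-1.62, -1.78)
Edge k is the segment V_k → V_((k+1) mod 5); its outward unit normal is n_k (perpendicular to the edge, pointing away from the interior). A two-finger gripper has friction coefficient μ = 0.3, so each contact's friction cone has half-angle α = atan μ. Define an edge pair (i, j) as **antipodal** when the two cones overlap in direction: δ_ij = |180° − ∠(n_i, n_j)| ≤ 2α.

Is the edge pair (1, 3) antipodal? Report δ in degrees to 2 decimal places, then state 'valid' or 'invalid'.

δ = 20.55°, valid

α = atan 0.3 = 16.70°;  2α = 33.40°
edge 1: e_1 = (-0.23, +3.02);  n_1 = (+0.9971, +0.0759)
edge 3: e_3 = (+0.78, -1.68);  n_3 = (-0.9070, -0.4211)
∠(n_1, n_3) = 159.45°
δ = |180° − 159.45°| = 20.55°
20.55° ≤ 2α = 33.40°  →  valid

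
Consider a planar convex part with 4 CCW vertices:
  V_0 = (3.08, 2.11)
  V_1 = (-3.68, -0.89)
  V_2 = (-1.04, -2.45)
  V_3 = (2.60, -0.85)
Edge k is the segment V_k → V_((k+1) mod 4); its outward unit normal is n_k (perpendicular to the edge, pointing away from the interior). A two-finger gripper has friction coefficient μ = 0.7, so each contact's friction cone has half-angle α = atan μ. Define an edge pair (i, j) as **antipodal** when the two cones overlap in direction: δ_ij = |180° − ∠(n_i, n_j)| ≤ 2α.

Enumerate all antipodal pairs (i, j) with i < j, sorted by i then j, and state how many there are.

α = atan 0.7 = 34.99°;  2α = 69.98°
n_0 = (-0.4056, +0.9140)
n_1 = (-0.5087, -0.8609)
n_2 = (+0.4024, -0.9155)
n_3 = (+0.9871, -0.1601)
  (0,1): δ = 54.51°  ✓
  (0,2): δ = 0.20°  ✓
  (0,3): δ = 56.86°  ✓
  (1,2): δ = 125.69°  ·
  (1,3): δ = 68.63°  ✓
  (2,3): δ = 122.94°  ·
antipodal pairs: 4

count = 4; pairs: (0,1), (0,2), (0,3), (1,3)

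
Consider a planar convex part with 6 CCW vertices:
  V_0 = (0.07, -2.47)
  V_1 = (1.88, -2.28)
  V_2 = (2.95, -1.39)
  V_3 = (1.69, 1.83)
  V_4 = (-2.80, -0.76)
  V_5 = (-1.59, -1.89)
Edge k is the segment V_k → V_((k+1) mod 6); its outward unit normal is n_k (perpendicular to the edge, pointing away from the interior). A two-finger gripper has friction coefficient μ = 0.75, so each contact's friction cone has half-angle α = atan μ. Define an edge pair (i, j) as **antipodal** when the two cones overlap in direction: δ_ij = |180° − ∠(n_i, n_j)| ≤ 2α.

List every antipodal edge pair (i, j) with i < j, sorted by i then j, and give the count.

count = 6; pairs: (0,3), (1,3), (2,4), (2,5), (3,4), (3,5)

α = atan 0.75 = 36.87°;  2α = 73.74°
n_0 = (+0.1044, -0.9945)
n_1 = (+0.6395, -0.7688)
n_2 = (+0.9312, +0.3644)
n_3 = (-0.4997, +0.8662)
n_4 = (-0.6825, -0.7309)
n_5 = (-0.3298, -0.9440)
  (0,1): δ = 146.24°  ·
  (0,2): δ = 74.62°  ·
  (0,3): δ = 23.99°  ✓
  (0,4): δ = 130.97°  ·
  (0,5): δ = 154.75°  ·
  (1,2): δ = 108.38°  ·
  (1,3): δ = 9.77°  ✓
  (1,4): δ = 97.21°  ·
  (1,5): δ = 120.99°  ·
  (2,3): δ = 81.39°  ·
  (2,4): δ = 25.59°  ✓
  (2,5): δ = 49.37°  ✓
  (3,4): δ = 73.02°  ✓
  (3,5): δ = 49.24°  ✓
  (4,5): δ = 156.22°  ·
antipodal pairs: 6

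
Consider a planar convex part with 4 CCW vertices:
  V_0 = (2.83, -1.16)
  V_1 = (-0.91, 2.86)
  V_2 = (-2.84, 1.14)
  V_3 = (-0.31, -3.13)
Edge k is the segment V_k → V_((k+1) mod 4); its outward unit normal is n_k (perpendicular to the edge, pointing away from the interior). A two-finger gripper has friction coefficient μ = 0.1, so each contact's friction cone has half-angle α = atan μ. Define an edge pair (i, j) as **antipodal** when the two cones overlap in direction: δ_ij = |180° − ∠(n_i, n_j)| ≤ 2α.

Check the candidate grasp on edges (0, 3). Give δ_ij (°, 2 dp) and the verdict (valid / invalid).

α = atan 0.1 = 5.71°;  2α = 11.42°
edge 0: e_0 = (-3.74, +4.02);  n_0 = (+0.7321, +0.6811)
edge 3: e_3 = (+3.14, +1.97);  n_3 = (+0.5315, -0.8471)
∠(n_0, n_3) = 100.83°
δ = |180° − 100.83°| = 79.17°
79.17° > 2α = 11.42°  →  invalid

δ = 79.17°, invalid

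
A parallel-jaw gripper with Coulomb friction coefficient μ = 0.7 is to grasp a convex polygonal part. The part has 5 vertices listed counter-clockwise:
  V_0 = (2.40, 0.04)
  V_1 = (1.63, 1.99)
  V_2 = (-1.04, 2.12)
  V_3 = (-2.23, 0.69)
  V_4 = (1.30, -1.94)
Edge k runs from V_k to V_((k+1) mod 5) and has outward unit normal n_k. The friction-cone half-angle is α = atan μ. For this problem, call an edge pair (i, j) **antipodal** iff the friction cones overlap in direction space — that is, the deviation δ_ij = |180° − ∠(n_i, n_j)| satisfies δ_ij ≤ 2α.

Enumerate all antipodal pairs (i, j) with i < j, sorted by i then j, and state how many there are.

α = atan 0.7 = 34.99°;  2α = 69.98°
n_0 = (+0.9301, +0.3673)
n_1 = (+0.0486, +0.9988)
n_2 = (-0.7687, +0.6397)
n_3 = (-0.5975, -0.8019)
n_4 = (+0.8742, -0.4856)
  (0,1): δ = 114.34°  ·
  (0,2): δ = 61.31°  ✓
  (0,3): δ = 31.76°  ✓
  (0,4): δ = 129.40°  ·
  (1,2): δ = 126.98°  ·
  (1,3): δ = 33.90°  ✓
  (1,4): δ = 63.73°  ✓
  (2,3): δ = 86.92°  ·
  (2,4): δ = 10.71°  ✓
  (3,4): δ = 82.37°  ·
antipodal pairs: 5

count = 5; pairs: (0,2), (0,3), (1,3), (1,4), (2,4)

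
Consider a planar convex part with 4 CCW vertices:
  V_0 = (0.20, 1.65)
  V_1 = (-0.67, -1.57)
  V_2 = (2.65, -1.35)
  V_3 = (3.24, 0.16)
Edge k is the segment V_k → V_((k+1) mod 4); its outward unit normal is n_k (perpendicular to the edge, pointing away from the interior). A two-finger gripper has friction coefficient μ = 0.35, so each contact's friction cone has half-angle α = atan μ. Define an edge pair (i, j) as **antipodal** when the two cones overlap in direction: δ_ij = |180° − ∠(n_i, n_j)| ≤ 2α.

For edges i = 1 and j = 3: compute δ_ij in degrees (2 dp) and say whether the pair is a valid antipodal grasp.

α = atan 0.35 = 19.29°;  2α = 38.58°
edge 1: e_1 = (+3.32, +0.22);  n_1 = (+0.0661, -0.9978)
edge 3: e_3 = (-3.04, +1.49);  n_3 = (+0.4401, +0.8979)
∠(n_1, n_3) = 150.10°
δ = |180° − 150.10°| = 29.90°
29.90° ≤ 2α = 38.58°  →  valid

δ = 29.90°, valid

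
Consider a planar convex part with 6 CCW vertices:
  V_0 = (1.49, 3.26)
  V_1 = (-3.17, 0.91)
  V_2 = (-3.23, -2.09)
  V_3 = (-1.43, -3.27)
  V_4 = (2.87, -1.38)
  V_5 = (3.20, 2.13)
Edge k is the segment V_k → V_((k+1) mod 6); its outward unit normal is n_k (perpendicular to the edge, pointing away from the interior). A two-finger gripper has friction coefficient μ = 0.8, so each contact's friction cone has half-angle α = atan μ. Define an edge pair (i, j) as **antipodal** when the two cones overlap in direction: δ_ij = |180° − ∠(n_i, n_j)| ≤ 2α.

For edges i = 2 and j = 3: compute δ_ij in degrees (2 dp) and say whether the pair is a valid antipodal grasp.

δ = 123.03°, invalid

α = atan 0.8 = 38.66°;  2α = 77.32°
edge 2: e_2 = (+1.80, -1.18);  n_2 = (-0.5483, -0.8363)
edge 3: e_3 = (+4.30, +1.89);  n_3 = (+0.4024, -0.9155)
∠(n_2, n_3) = 56.97°
δ = |180° − 56.97°| = 123.03°
123.03° > 2α = 77.32°  →  invalid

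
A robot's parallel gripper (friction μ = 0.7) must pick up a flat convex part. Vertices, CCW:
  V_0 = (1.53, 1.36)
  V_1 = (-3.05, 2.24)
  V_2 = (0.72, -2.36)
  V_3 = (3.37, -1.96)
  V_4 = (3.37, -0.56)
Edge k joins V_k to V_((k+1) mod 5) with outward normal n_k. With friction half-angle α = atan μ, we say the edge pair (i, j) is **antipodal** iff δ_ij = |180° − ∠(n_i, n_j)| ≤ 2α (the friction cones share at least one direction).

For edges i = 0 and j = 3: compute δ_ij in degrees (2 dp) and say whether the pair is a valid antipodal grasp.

δ = 100.88°, invalid

α = atan 0.7 = 34.99°;  2α = 69.98°
edge 0: e_0 = (-4.58, +0.88);  n_0 = (+0.1887, +0.9820)
edge 3: e_3 = (+0.00, +1.40);  n_3 = (+1.0000, -0.0000)
∠(n_0, n_3) = 79.12°
δ = |180° − 79.12°| = 100.88°
100.88° > 2α = 69.98°  →  invalid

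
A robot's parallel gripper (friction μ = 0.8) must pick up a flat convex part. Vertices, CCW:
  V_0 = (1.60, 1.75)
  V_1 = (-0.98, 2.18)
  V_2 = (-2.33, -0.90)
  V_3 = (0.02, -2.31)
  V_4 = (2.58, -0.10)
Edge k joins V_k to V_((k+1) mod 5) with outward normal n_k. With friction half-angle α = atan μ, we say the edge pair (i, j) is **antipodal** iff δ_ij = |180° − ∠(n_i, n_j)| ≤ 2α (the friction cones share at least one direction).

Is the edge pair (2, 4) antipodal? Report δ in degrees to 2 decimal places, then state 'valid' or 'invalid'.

α = atan 0.8 = 38.66°;  2α = 77.32°
edge 2: e_2 = (+2.35, -1.41);  n_2 = (-0.5145, -0.8575)
edge 4: e_4 = (-0.98, +1.85);  n_4 = (+0.8837, +0.4681)
∠(n_2, n_4) = 148.88°
δ = |180° − 148.88°| = 31.12°
31.12° ≤ 2α = 77.32°  →  valid

δ = 31.12°, valid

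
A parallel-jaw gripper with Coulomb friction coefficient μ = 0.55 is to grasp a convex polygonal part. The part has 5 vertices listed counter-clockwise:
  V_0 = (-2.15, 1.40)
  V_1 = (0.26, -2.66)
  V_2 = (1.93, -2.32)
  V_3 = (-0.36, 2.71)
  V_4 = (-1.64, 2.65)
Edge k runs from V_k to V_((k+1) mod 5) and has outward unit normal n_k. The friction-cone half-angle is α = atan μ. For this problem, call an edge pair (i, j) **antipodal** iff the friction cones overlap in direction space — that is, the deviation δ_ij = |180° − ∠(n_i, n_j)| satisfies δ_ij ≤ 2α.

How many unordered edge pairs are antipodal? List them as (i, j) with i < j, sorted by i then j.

count = 4; pairs: (0,2), (1,3), (1,4), (2,4)

α = atan 0.55 = 28.81°;  2α = 57.62°
n_0 = (-0.8599, -0.5104)
n_1 = (+0.1995, -0.9799)
n_2 = (+0.9101, +0.4143)
n_3 = (-0.0468, +0.9989)
n_4 = (-0.9259, +0.3778)
  (0,1): δ = 109.19°  ·
  (0,2): δ = 6.21°  ✓
  (0,3): δ = 61.99°  ·
  (0,4): δ = 127.11°  ·
  (1,2): δ = 77.03°  ·
  (1,3): δ = 8.82°  ✓
  (1,4): δ = 56.30°  ✓
  (2,3): δ = 111.79°  ·
  (2,4): δ = 46.67°  ✓
  (3,4): δ = 114.88°  ·
antipodal pairs: 4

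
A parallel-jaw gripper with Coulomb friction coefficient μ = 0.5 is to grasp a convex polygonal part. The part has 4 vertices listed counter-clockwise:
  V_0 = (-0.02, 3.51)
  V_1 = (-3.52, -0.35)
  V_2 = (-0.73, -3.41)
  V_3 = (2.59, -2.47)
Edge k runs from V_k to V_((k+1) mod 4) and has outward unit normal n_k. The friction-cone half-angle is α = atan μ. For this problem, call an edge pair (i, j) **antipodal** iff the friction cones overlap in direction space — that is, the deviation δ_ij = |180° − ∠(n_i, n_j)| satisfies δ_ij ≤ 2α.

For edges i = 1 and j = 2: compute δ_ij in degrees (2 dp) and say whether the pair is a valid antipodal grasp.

α = atan 0.5 = 26.57°;  2α = 53.13°
edge 1: e_1 = (+2.79, -3.06);  n_1 = (-0.7390, -0.6738)
edge 2: e_2 = (+3.32, +0.94);  n_2 = (+0.2724, -0.9622)
∠(n_1, n_2) = 63.45°
δ = |180° − 63.45°| = 116.55°
116.55° > 2α = 53.13°  →  invalid

δ = 116.55°, invalid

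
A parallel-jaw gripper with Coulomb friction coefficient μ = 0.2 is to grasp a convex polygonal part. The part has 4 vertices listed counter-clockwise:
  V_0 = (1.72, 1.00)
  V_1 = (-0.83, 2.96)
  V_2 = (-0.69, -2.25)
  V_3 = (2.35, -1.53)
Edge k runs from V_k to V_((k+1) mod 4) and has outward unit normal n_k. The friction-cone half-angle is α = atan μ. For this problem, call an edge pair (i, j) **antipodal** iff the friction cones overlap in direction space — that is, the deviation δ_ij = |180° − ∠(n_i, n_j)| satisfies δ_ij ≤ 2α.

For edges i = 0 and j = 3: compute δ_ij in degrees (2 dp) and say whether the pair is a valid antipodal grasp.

δ = 141.53°, invalid

α = atan 0.2 = 11.31°;  2α = 22.62°
edge 0: e_0 = (-2.55, +1.96);  n_0 = (+0.6094, +0.7929)
edge 3: e_3 = (-0.63, +2.53);  n_3 = (+0.9704, +0.2416)
∠(n_0, n_3) = 38.47°
δ = |180° − 38.47°| = 141.53°
141.53° > 2α = 22.62°  →  invalid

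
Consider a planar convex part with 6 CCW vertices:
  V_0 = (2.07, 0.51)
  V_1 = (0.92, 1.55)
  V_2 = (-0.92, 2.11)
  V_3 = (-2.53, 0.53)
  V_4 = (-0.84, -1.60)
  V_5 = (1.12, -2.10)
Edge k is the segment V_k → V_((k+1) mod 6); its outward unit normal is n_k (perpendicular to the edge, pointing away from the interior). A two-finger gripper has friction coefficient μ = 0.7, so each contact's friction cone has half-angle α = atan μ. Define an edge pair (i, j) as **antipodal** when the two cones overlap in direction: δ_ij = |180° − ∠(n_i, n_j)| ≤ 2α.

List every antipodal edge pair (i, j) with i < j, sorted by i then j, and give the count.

count = 7; pairs: (0,3), (0,4), (1,3), (1,4), (2,4), (2,5), (3,5)

α = atan 0.7 = 34.99°;  2α = 69.98°
n_0 = (+0.6707, +0.7417)
n_1 = (+0.2912, +0.9567)
n_2 = (-0.7004, +0.7137)
n_3 = (-0.7834, -0.6216)
n_4 = (-0.2472, -0.9690)
n_5 = (+0.9397, -0.3420)
  (0,1): δ = 154.80°  ·
  (0,2): δ = 93.41°  ·
  (0,3): δ = 9.45°  ✓
  (0,4): δ = 27.81°  ✓
  (0,5): δ = 112.12°  ·
  (1,2): δ = 118.61°  ·
  (1,3): δ = 34.64°  ✓
  (1,4): δ = 2.62°  ✓
  (1,5): δ = 86.93°  ·
  (2,3): δ = 96.03°  ·
  (2,4): δ = 58.77°  ✓
  (2,5): δ = 25.54°  ✓
  (3,4): δ = 142.74°  ·
  (3,5): δ = 58.43°  ✓
  (4,5): δ = 95.69°  ·
antipodal pairs: 7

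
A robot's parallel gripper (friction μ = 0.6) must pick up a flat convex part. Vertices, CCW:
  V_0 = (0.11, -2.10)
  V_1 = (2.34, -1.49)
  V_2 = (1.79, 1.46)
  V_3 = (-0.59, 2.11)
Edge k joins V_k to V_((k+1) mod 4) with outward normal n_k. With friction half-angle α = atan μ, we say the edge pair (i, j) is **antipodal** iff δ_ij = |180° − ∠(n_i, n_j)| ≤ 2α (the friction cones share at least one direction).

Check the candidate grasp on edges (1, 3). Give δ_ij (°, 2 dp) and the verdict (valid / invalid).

α = atan 0.6 = 30.96°;  2α = 61.93°
edge 1: e_1 = (-0.55, +2.95);  n_1 = (+0.9831, +0.1833)
edge 3: e_3 = (+0.70, -4.21);  n_3 = (-0.9865, -0.1640)
∠(n_1, n_3) = 178.88°
δ = |180° − 178.88°| = 1.12°
1.12° ≤ 2α = 61.93°  →  valid

δ = 1.12°, valid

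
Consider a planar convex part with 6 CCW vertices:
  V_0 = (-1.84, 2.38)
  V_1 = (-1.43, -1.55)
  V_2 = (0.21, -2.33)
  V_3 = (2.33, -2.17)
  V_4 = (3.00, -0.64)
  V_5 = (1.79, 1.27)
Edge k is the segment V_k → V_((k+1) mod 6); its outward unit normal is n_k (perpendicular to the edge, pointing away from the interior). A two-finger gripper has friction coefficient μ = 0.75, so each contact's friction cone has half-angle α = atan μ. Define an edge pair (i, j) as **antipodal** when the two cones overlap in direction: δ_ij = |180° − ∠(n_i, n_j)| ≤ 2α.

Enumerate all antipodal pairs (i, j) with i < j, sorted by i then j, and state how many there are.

α = atan 0.75 = 36.87°;  2α = 73.74°
n_0 = (-0.9946, -0.1038)
n_1 = (-0.4295, -0.9031)
n_2 = (+0.0753, -0.9972)
n_3 = (+0.9160, -0.4011)
n_4 = (+0.8448, +0.5352)
n_5 = (+0.2924, +0.9563)
  (0,1): δ = 121.39°  ·
  (0,2): δ = 91.64°  ·
  (0,3): δ = 29.60°  ✓
  (0,4): δ = 26.40°  ✓
  (0,5): δ = 67.04°  ✓
  (1,2): δ = 150.25°  ·
  (1,3): δ = 88.21°  ·
  (1,4): δ = 32.21°  ✓
  (1,5): δ = 8.43°  ✓
  (2,3): δ = 117.97°  ·
  (2,4): δ = 61.96°  ✓
  (2,5): δ = 21.32°  ✓
  (3,4): δ = 124.00°  ·
  (3,5): δ = 83.35°  ·
  (4,5): δ = 139.36°  ·
antipodal pairs: 7

count = 7; pairs: (0,3), (0,4), (0,5), (1,4), (1,5), (2,4), (2,5)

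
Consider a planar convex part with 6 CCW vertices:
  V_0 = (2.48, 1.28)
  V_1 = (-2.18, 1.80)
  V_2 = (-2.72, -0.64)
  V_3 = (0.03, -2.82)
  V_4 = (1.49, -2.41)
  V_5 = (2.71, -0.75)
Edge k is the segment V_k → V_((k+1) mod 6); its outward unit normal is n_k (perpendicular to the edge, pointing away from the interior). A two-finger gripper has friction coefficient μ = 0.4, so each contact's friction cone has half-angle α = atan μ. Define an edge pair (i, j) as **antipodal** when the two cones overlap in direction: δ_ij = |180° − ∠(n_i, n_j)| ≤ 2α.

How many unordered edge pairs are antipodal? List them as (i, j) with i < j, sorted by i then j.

α = atan 0.4 = 21.80°;  2α = 43.60°
n_0 = (+0.1109, +0.9938)
n_1 = (-0.9764, +0.2161)
n_2 = (-0.6212, -0.7836)
n_3 = (+0.2704, -0.9628)
n_4 = (+0.8058, -0.5922)
n_5 = (+0.9936, +0.1126)
  (0,1): δ = 96.11°  ·
  (0,2): δ = 32.04°  ✓
  (0,3): δ = 22.05°  ✓
  (0,4): δ = 60.05°  ·
  (0,5): δ = 102.83°  ·
  (1,2): δ = 115.93°  ·
  (1,3): δ = 61.84°  ·
  (1,4): δ = 23.83°  ✓
  (1,5): δ = 18.94°  ✓
  (2,3): δ = 125.91°  ·
  (2,4): δ = 87.91°  ·
  (2,5): δ = 45.13°  ·
  (3,4): δ = 142.00°  ·
  (3,5): δ = 99.22°  ·
  (4,5): δ = 137.22°  ·
antipodal pairs: 4

count = 4; pairs: (0,2), (0,3), (1,4), (1,5)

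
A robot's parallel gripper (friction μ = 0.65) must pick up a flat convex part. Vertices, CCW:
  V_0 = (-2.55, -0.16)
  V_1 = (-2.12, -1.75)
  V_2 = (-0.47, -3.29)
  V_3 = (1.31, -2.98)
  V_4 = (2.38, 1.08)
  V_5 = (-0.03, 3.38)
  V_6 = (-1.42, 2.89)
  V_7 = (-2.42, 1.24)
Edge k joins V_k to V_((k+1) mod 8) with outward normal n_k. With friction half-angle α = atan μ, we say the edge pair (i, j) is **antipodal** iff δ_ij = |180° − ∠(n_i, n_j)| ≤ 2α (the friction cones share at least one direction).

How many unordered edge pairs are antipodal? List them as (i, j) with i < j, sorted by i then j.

count = 12; pairs: (0,3), (0,4), (1,3), (1,4), (1,5), (2,4), (2,5), (2,6), (3,5), (3,6), (3,7), (4,7)

α = atan 0.65 = 33.02°;  2α = 66.05°
n_0 = (-0.9653, -0.2611)
n_1 = (-0.6823, -0.7311)
n_2 = (+0.1716, -0.9852)
n_3 = (+0.9670, -0.2548)
n_4 = (+0.6904, +0.7234)
n_5 = (-0.3325, +0.9431)
n_6 = (-0.8552, +0.5183)
n_7 = (-0.9957, +0.0925)
  (0,1): δ = 148.16°  ·
  (0,2): δ = 95.25°  ·
  (0,3): δ = 29.90°  ✓
  (0,4): δ = 31.20°  ✓
  (0,5): δ = 94.29°  ·
  (0,6): δ = 133.65°  ·
  (0,7): δ = 159.56°  ·
  (1,2): δ = 127.10°  ·
  (1,3): δ = 61.74°  ✓
  (1,4): δ = 0.64°  ✓
  (1,5): δ = 62.44°  ✓
  (1,6): δ = 101.81°  ·
  (1,7): δ = 127.72°  ·
  (2,3): δ = 114.64°  ·
  (2,4): δ = 53.54°  ✓
  (2,5): δ = 9.54°  ✓
  (2,6): δ = 48.90°  ✓
  (2,7): δ = 74.82°  ·
  (3,4): δ = 118.90°  ·
  (3,5): δ = 55.82°  ✓
  (3,6): δ = 16.45°  ✓
  (3,7): δ = 9.46°  ✓
  (4,5): δ = 116.92°  ·
  (4,6): δ = 77.56°  ·
  (4,7): δ = 51.64°  ✓
  (5,6): δ = 140.64°  ·
  (5,7): δ = 114.72°  ·
  (6,7): δ = 154.09°  ·
antipodal pairs: 12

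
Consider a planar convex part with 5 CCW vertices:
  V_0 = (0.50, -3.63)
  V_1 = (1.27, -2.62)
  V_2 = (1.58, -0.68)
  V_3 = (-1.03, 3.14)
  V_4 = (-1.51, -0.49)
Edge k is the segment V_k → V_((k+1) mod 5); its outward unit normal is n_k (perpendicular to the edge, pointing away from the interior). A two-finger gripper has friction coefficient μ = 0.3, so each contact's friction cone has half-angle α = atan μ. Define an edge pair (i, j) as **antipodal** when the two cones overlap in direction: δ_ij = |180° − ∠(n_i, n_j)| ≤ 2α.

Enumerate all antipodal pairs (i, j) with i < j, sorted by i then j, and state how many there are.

count = 3; pairs: (0,3), (1,3), (2,4)

α = atan 0.3 = 16.70°;  2α = 33.40°
n_0 = (+0.7953, -0.6063)
n_1 = (+0.9875, -0.1578)
n_2 = (+0.8257, +0.5641)
n_3 = (-0.9914, +0.1311)
n_4 = (-0.8422, -0.5391)
  (0,1): δ = 151.76°  ·
  (0,2): δ = 108.34°  ·
  (0,3): δ = 29.79°  ✓
  (0,4): δ = 69.95°  ·
  (1,2): δ = 136.58°  ·
  (1,3): δ = 1.55°  ✓
  (1,4): δ = 41.70°  ·
  (2,3): δ = 41.88°  ·
  (2,4): δ = 1.72°  ✓
  (3,4): δ = 139.84°  ·
antipodal pairs: 3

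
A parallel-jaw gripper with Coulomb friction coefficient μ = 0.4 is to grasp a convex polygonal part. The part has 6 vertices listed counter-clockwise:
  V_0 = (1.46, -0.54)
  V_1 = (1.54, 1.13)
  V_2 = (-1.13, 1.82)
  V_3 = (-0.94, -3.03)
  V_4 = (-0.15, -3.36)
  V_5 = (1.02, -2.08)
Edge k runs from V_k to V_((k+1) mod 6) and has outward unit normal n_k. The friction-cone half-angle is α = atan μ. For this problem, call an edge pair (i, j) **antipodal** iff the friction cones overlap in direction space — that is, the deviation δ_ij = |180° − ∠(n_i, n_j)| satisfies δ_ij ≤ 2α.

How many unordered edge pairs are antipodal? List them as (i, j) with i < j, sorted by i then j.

α = atan 0.4 = 21.80°;  2α = 43.60°
n_0 = (+0.9989, -0.0478)
n_1 = (+0.2502, +0.9682)
n_2 = (-0.9992, -0.0391)
n_3 = (-0.3854, -0.9227)
n_4 = (+0.7381, -0.6747)
n_5 = (+0.9615, -0.2747)
  (0,1): δ = 101.75°  ·
  (0,2): δ = 4.99°  ✓
  (0,3): δ = 70.07°  ·
  (0,4): δ = 140.31°  ·
  (0,5): δ = 166.80°  ·
  (1,2): δ = 73.27°  ·
  (1,3): δ = 8.18°  ✓
  (1,4): δ = 62.06°  ·
  (1,5): δ = 88.54°  ·
  (2,3): δ = 114.91°  ·
  (2,4): δ = 44.67°  ·
  (2,5): δ = 18.19°  ✓
  (3,4): δ = 109.76°  ·
  (3,5): δ = 83.27°  ·
  (4,5): δ = 153.52°  ·
antipodal pairs: 3

count = 3; pairs: (0,2), (1,3), (2,5)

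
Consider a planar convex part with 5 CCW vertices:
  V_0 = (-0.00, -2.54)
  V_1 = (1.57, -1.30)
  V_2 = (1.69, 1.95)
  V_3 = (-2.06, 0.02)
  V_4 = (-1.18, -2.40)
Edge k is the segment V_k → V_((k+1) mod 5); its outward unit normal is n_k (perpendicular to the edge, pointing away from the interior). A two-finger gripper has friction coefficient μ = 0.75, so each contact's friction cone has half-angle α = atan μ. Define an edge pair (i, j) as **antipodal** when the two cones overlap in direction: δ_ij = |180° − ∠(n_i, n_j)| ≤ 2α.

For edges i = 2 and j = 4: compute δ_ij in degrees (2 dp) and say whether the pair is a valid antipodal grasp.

δ = 34.00°, valid

α = atan 0.75 = 36.87°;  2α = 73.74°
edge 2: e_2 = (-3.75, -1.93);  n_2 = (-0.4576, +0.8891)
edge 4: e_4 = (+1.18, -0.14);  n_4 = (-0.1178, -0.9930)
∠(n_2, n_4) = 146.00°
δ = |180° − 146.00°| = 34.00°
34.00° ≤ 2α = 73.74°  →  valid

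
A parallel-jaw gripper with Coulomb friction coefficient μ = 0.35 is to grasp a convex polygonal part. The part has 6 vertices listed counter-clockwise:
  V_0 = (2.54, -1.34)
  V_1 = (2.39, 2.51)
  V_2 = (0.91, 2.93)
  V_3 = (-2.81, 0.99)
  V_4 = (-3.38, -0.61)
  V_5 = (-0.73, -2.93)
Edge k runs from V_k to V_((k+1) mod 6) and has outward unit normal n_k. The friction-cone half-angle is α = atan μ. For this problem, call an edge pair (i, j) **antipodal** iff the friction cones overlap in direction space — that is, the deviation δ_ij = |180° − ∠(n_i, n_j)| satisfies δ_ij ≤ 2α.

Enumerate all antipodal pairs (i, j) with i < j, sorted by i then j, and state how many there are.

count = 3; pairs: (0,3), (1,4), (2,5)

α = atan 0.35 = 19.29°;  2α = 38.58°
n_0 = (+0.9992, +0.0389)
n_1 = (+0.2730, +0.9620)
n_2 = (-0.4624, +0.8867)
n_3 = (-0.9420, +0.3356)
n_4 = (-0.6587, -0.7524)
n_5 = (+0.4373, -0.8993)
  (0,1): δ = 108.07°  ·
  (0,2): δ = 64.69°  ·
  (0,3): δ = 21.84°  ✓
  (0,4): δ = 46.57°  ·
  (0,5): δ = 113.70°  ·
  (1,2): δ = 136.61°  ·
  (1,3): δ = 93.77°  ·
  (1,4): δ = 25.36°  ✓
  (1,5): δ = 41.77°  ·
  (2,3): δ = 137.15°  ·
  (2,4): δ = 68.74°  ·
  (2,5): δ = 1.61°  ✓
  (3,4): δ = 111.59°  ·
  (3,5): δ = 44.46°  ·
  (4,5): δ = 112.87°  ·
antipodal pairs: 3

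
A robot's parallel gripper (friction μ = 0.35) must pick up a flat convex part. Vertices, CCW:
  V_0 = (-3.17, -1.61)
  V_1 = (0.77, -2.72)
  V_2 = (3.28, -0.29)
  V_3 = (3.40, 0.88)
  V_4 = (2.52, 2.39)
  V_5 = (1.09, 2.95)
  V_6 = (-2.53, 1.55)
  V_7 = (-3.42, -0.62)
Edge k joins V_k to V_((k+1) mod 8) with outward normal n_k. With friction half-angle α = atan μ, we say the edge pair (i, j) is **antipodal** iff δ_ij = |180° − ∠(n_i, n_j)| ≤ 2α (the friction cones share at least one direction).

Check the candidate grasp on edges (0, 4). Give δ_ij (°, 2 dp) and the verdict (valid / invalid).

δ = 5.65°, valid

α = atan 0.35 = 19.29°;  2α = 38.58°
edge 0: e_0 = (+3.94, -1.11);  n_0 = (-0.2712, -0.9625)
edge 4: e_4 = (-1.43, +0.56);  n_4 = (+0.3646, +0.9311)
∠(n_0, n_4) = 174.35°
δ = |180° − 174.35°| = 5.65°
5.65° ≤ 2α = 38.58°  →  valid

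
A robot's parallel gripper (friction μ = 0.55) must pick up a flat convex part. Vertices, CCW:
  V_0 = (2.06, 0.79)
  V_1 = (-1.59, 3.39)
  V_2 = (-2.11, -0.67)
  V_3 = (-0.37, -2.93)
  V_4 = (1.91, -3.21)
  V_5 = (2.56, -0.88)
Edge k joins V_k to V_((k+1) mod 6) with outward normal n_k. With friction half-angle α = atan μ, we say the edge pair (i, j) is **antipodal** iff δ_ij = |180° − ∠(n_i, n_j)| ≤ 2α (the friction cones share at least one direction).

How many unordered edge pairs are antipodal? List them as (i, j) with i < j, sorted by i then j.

count = 6; pairs: (0,2), (0,3), (1,4), (1,5), (2,4), (2,5)

α = atan 0.55 = 28.81°;  2α = 57.62°
n_0 = (+0.5802, +0.8145)
n_1 = (-0.9919, +0.1270)
n_2 = (-0.7924, -0.6100)
n_3 = (-0.1219, -0.9925)
n_4 = (+0.9632, -0.2687)
n_5 = (+0.9580, +0.2868)
  (0,1): δ = 61.84°  ·
  (0,2): δ = 16.94°  ✓
  (0,3): δ = 28.46°  ✓
  (0,4): δ = 109.88°  ·
  (0,5): δ = 142.13°  ·
  (1,2): δ = 135.11°  ·
  (1,3): δ = 89.70°  ·
  (1,4): δ = 8.29°  ✓
  (1,5): δ = 23.97°  ✓
  (2,3): δ = 134.59°  ·
  (2,4): δ = 53.18°  ✓
  (2,5): δ = 20.93°  ✓
  (3,4): δ = 98.59°  ·
  (3,5): δ = 66.33°  ·
  (4,5): δ = 147.74°  ·
antipodal pairs: 6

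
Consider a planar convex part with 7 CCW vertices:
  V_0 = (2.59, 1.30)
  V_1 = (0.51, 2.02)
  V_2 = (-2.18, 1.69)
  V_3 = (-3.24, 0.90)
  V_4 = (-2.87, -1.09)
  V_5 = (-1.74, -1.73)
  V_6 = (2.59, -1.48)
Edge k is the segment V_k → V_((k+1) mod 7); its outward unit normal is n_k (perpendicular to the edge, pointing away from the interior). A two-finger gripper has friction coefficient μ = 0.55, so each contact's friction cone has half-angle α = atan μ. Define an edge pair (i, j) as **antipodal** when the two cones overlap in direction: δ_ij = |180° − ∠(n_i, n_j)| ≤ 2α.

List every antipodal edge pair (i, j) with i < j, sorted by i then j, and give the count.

count = 7; pairs: (0,4), (0,5), (1,4), (1,5), (2,5), (2,6), (3,6)

α = atan 0.55 = 28.81°;  2α = 57.62°
n_0 = (+0.3271, +0.9450)
n_1 = (-0.1218, +0.9926)
n_2 = (-0.5976, +0.8018)
n_3 = (-0.9832, -0.1828)
n_4 = (-0.4928, -0.8701)
n_5 = (+0.0576, -0.9983)
n_6 = (+1.0000, -0.0000)
  (0,1): δ = 153.91°  ·
  (0,2): δ = 124.21°  ·
  (0,3): δ = 60.37°  ·
  (0,4): δ = 10.43°  ✓
  (0,5): δ = 22.40°  ✓
  (0,6): δ = 109.09°  ·
  (1,2): δ = 150.30°  ·
  (1,3): δ = 86.46°  ·
  (1,4): δ = 36.52°  ✓
  (1,5): δ = 3.69°  ✓
  (1,6): δ = 83.01°  ·
  (2,3): δ = 116.16°  ·
  (2,4): δ = 66.22°  ·
  (2,5): δ = 33.39°  ✓
  (2,6): δ = 53.30°  ✓
  (3,4): δ = 130.06°  ·
  (3,5): δ = 97.23°  ·
  (3,6): δ = 10.53°  ✓
  (4,5): δ = 147.17°  ·
  (4,6): δ = 60.47°  ·
  (5,6): δ = 93.30°  ·
antipodal pairs: 7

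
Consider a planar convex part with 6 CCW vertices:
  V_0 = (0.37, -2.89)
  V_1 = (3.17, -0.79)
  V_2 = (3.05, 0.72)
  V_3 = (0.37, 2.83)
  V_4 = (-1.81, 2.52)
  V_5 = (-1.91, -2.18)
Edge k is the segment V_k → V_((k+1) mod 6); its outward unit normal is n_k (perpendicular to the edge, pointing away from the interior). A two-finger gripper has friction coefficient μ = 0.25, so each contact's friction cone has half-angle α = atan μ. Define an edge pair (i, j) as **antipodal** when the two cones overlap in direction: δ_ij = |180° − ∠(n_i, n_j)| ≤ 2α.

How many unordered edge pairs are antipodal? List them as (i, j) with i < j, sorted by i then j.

α = atan 0.25 = 14.04°;  2α = 28.07°
n_0 = (+0.6000, -0.8000)
n_1 = (+0.9969, +0.0792)
n_2 = (+0.6186, +0.7857)
n_3 = (-0.1408, +0.9900)
n_4 = (-0.9998, +0.0213)
n_5 = (-0.2973, -0.9548)
  (0,1): δ = 122.33°  ·
  (0,2): δ = 75.08°  ·
  (0,3): δ = 28.78°  ·
  (0,4): δ = 51.91°  ·
  (0,5): δ = 125.83°  ·
  (1,2): δ = 132.76°  ·
  (1,3): δ = 86.45°  ·
  (1,4): δ = 5.76°  ✓
  (1,5): δ = 68.16°  ·
  (2,3): δ = 133.69°  ·
  (2,4): δ = 53.01°  ·
  (2,5): δ = 20.92°  ✓
  (3,4): δ = 99.31°  ·
  (3,5): δ = 25.39°  ✓
  (4,5): δ = 106.08°  ·
antipodal pairs: 3

count = 3; pairs: (1,4), (2,5), (3,5)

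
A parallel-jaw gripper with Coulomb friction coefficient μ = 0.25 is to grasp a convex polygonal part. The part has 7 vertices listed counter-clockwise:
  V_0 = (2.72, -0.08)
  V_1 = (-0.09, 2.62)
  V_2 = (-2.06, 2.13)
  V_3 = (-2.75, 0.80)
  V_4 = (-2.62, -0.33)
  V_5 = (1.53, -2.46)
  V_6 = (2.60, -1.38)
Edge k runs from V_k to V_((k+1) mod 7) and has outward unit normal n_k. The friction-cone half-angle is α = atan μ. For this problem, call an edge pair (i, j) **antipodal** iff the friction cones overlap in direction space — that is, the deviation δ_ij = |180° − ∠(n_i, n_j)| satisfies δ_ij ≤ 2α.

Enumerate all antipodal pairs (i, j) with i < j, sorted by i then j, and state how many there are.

count = 4; pairs: (0,4), (2,5), (2,6), (3,6)

α = atan 0.25 = 14.04°;  2α = 28.07°
n_0 = (+0.6929, +0.7211)
n_1 = (-0.2414, +0.9704)
n_2 = (-0.8877, +0.4605)
n_3 = (-0.9934, -0.1143)
n_4 = (-0.4566, -0.8897)
n_5 = (+0.7104, -0.7038)
n_6 = (+0.9958, -0.0919)
  (0,1): δ = 122.18°  ·
  (0,2): δ = 73.56°  ·
  (0,3): δ = 39.58°  ·
  (0,4): δ = 16.69°  ✓
  (0,5): δ = 89.12°  ·
  (0,6): δ = 128.58°  ·
  (1,2): δ = 131.39°  ·
  (1,3): δ = 97.41°  ·
  (1,4): δ = 41.14°  ·
  (1,5): δ = 31.30°  ·
  (1,6): δ = 70.76°  ·
  (2,3): δ = 146.02°  ·
  (2,4): δ = 89.75°  ·
  (2,5): δ = 17.31°  ✓
  (2,6): δ = 22.15°  ✓
  (3,4): δ = 123.73°  ·
  (3,5): δ = 51.30°  ·
  (3,6): δ = 11.84°  ✓
  (4,5): δ = 107.56°  ·
  (4,6): δ = 68.10°  ·
  (5,6): δ = 140.54°  ·
antipodal pairs: 4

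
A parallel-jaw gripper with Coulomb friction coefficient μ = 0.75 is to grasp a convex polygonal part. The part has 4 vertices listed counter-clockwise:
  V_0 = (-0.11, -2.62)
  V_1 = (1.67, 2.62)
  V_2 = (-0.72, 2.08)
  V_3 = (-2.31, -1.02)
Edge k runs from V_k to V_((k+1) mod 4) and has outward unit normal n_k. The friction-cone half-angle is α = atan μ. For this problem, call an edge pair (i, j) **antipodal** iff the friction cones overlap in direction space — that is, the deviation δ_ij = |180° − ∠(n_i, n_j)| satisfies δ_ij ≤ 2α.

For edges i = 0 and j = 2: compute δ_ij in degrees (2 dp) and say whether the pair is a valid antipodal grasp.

δ = 8.39°, valid

α = atan 0.75 = 36.87°;  2α = 73.74°
edge 0: e_0 = (+1.78, +5.24);  n_0 = (+0.9469, -0.3216)
edge 2: e_2 = (-1.59, -3.10);  n_2 = (-0.8898, +0.4564)
∠(n_0, n_2) = 171.61°
δ = |180° − 171.61°| = 8.39°
8.39° ≤ 2α = 73.74°  →  valid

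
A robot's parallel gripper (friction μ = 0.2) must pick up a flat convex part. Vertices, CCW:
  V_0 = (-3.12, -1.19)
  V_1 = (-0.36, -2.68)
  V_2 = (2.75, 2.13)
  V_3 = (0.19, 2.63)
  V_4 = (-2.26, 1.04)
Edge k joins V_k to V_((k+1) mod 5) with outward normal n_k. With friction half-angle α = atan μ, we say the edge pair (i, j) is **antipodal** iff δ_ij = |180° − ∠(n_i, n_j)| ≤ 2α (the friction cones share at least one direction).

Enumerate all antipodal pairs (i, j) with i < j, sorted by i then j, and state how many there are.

α = atan 0.2 = 11.31°;  2α = 22.62°
n_0 = (-0.4751, -0.8800)
n_1 = (+0.8398, -0.5430)
n_2 = (+0.1917, +0.9815)
n_3 = (-0.5444, +0.8388)
n_4 = (-0.9330, +0.3598)
  (0,1): δ = 94.52°  ·
  (0,2): δ = 17.31°  ✓
  (0,3): δ = 61.35°  ·
  (0,4): δ = 97.27°  ·
  (1,2): δ = 68.17°  ·
  (1,3): δ = 24.13°  ·
  (1,4): δ = 11.80°  ✓
  (2,3): δ = 135.97°  ·
  (2,4): δ = 100.04°  ·
  (3,4): δ = 144.07°  ·
antipodal pairs: 2

count = 2; pairs: (0,2), (1,4)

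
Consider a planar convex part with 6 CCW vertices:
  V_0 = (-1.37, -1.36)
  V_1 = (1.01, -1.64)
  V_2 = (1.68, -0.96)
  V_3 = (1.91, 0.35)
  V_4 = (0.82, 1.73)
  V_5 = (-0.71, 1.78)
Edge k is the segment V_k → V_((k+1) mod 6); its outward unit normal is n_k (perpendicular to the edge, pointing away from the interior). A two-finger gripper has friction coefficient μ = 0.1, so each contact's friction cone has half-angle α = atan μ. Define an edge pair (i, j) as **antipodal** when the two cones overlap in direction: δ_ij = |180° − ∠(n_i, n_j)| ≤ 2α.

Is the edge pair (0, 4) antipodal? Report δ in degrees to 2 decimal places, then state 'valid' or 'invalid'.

α = atan 0.1 = 5.71°;  2α = 11.42°
edge 0: e_0 = (+2.38, -0.28);  n_0 = (-0.1168, -0.9932)
edge 4: e_4 = (-1.53, +0.05);  n_4 = (+0.0327, +0.9995)
∠(n_0, n_4) = 175.16°
δ = |180° − 175.16°| = 4.84°
4.84° ≤ 2α = 11.42°  →  valid

δ = 4.84°, valid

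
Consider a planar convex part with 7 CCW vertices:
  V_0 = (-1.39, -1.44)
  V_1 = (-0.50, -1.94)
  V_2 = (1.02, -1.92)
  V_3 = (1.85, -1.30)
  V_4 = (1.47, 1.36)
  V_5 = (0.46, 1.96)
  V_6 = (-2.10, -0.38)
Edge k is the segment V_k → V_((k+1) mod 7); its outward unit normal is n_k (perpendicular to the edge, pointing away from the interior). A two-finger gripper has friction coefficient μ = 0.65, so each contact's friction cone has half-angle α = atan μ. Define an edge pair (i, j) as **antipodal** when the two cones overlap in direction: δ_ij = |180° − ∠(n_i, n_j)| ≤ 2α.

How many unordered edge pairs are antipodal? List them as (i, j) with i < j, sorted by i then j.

count = 8; pairs: (0,3), (0,4), (1,4), (1,5), (2,5), (3,5), (3,6), (4,6)

α = atan 0.65 = 33.02°;  2α = 66.05°
n_0 = (-0.4898, -0.8718)
n_1 = (+0.0132, -0.9999)
n_2 = (+0.5985, -0.8012)
n_3 = (+0.9899, +0.1414)
n_4 = (+0.5107, +0.8597)
n_5 = (-0.6747, +0.7381)
n_6 = (-0.8308, -0.5565)
  (0,1): δ = 149.92°  ·
  (0,2): δ = 113.91°  ·
  (0,3): δ = 52.54°  ✓
  (0,4): δ = 1.39°  ✓
  (0,5): δ = 71.76°  ·
  (0,6): δ = 153.14°  ·
  (1,2): δ = 143.99°  ·
  (1,3): δ = 82.62°  ·
  (1,4): δ = 31.47°  ✓
  (1,5): δ = 41.68°  ✓
  (1,6): δ = 123.06°  ·
  (2,3): δ = 118.63°  ·
  (2,4): δ = 67.47°  ·
  (2,5): δ = 5.67°  ✓
  (2,6): δ = 87.06°  ·
  (3,4): δ = 128.84°  ·
  (3,5): δ = 55.70°  ✓
  (3,6): δ = 25.68°  ✓
  (4,5): δ = 106.86°  ·
  (4,6): δ = 25.47°  ✓
  (5,6): δ = 98.61°  ·
antipodal pairs: 8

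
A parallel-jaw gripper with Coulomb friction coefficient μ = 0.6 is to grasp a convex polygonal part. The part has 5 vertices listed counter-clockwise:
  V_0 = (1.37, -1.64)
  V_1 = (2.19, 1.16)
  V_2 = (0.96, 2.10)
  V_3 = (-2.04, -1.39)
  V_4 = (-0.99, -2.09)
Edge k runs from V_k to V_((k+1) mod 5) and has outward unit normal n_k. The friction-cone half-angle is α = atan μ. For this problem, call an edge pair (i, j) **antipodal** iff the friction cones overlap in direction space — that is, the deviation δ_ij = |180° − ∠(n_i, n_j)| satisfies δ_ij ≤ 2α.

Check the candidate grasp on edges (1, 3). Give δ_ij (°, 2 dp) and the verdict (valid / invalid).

α = atan 0.6 = 30.96°;  2α = 61.93°
edge 1: e_1 = (-1.23, +0.94);  n_1 = (+0.6072, +0.7945)
edge 3: e_3 = (+1.05, -0.70);  n_3 = (-0.5547, -0.8321)
∠(n_1, n_3) = 176.30°
δ = |180° − 176.30°| = 3.70°
3.70° ≤ 2α = 61.93°  →  valid

δ = 3.70°, valid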